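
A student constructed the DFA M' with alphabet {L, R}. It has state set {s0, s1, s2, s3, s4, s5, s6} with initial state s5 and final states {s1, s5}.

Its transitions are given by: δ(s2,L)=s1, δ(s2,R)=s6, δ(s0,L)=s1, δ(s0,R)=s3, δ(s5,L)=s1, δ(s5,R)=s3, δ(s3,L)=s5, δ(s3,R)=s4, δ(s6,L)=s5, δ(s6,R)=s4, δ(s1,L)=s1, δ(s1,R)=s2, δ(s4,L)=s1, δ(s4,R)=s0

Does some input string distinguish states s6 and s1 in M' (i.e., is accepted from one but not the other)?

Yes

All states are reachable from the start state.
Start with accepting vs non-accepting: {s1,s5} | {s0,s2,s3,s4,s6}.
The partition is now stable with 2 blocks: {s1,s5} | {s0,s2,s3,s4,s6}.
s6 and s1 end up in different blocks, so they are distinguishable. For instance, the string 'ε' is accepted from only s1.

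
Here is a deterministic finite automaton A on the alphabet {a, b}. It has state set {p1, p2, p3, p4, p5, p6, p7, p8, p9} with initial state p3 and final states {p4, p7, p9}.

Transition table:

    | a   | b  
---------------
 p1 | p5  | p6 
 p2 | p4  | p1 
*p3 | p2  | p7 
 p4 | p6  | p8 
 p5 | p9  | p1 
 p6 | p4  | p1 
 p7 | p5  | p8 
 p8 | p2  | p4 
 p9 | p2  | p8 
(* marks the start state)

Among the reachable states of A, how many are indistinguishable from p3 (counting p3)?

Initial partition by acceptance: {p4,p7,p9} | {p1,p2,p3,p5,p6,p8}.
Split {p1,p2,p3,p5,p6,p8} by δ(·,a) → {p1,p3,p8} and {p2,p5,p6}.
Split {p1,p3,p8} by δ(·,b) → {p3,p8} and {p1}.
Stable partition: {p4,p7,p9} | {p3,p8} | {p2,p5,p6} | {p1} — 4 equivalence classes.
The equivalence class containing p3 is {p3,p8}, of size 2.

2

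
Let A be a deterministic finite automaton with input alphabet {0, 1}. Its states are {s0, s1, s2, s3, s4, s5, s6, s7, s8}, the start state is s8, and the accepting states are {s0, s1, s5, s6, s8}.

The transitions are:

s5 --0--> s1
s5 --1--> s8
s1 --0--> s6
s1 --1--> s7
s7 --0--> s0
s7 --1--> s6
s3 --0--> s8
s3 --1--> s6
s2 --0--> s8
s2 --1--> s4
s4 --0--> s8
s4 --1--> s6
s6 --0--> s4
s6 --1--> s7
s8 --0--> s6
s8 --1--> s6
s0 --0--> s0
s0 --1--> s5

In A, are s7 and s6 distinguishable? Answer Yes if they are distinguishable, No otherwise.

First remove the unreachable states {s2,s3}; 7 states remain.
Start with accepting vs non-accepting: {s0,s1,s5,s6,s8} | {s4,s7}.
Refine {s0,s1,s5,s6,s8} on symbol 0: members go to different blocks, giving {s0,s1,s5,s8} and {s6}.
Refine {s0,s1,s5,s8} on symbol 0: members go to different blocks, giving {s0,s5} and {s1,s8}.
On input 0, block {s0,s5} splits into {s0} and {s5}.
On input 0, block {s4,s7} splits into {s4} and {s7}.
Split {s1,s8} by δ(·,1) → {s1} and {s8}.
The partition is now stable with 7 blocks: {s0} | {s4} | {s6} | {s1} | {s5} | {s7} | {s8}.
s7 and s6 end up in different blocks, so they are distinguishable. For instance, the string 'ε' is accepted from only s6.

Yes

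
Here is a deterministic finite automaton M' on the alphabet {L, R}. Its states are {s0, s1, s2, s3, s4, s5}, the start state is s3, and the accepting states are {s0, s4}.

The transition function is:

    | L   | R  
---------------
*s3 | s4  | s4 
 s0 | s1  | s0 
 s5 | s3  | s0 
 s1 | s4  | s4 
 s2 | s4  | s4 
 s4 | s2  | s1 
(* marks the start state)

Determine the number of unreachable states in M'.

Starting at s3 and following transitions, the reachable set is {s1, s2, s3, s4}. That leaves s0, s5 unreachable — 2 in total.

2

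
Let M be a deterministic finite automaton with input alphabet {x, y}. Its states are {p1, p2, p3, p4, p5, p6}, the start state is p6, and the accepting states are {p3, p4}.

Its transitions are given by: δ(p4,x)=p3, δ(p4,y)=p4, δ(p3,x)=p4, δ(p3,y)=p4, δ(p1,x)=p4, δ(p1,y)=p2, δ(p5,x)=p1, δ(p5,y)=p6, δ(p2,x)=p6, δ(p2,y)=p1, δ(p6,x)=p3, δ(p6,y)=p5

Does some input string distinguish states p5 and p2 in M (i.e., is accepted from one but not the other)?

No

Initial partition by acceptance: {p3,p4} | {p1,p2,p5,p6}.
On input x, block {p1,p2,p5,p6} splits into {p1,p6} and {p2,p5}.
No further refinement is possible. Final partition (3 blocks): {p3,p4} | {p1,p6} | {p2,p5}.
p5 and p2 lie in the same block of the stable partition, so they are equivalent — no string distinguishes them.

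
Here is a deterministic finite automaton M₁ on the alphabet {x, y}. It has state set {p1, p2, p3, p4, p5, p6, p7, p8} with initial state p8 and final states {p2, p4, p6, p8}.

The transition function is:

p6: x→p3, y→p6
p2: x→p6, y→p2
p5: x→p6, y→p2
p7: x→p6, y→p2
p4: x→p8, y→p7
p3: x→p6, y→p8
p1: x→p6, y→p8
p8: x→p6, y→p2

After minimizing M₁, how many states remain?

3

Reachable states from the start: {p2,p3,p6,p8}. Unreachable: {p1,p4,p5,p7} — drop them.
Start with accepting vs non-accepting: {p2,p6,p8} | {p3}.
Refine {p2,p6,p8} on symbol x: members go to different blocks, giving {p2,p8} and {p6}.
The partition is now stable with 3 blocks: {p2,p8} | {p3} | {p6}.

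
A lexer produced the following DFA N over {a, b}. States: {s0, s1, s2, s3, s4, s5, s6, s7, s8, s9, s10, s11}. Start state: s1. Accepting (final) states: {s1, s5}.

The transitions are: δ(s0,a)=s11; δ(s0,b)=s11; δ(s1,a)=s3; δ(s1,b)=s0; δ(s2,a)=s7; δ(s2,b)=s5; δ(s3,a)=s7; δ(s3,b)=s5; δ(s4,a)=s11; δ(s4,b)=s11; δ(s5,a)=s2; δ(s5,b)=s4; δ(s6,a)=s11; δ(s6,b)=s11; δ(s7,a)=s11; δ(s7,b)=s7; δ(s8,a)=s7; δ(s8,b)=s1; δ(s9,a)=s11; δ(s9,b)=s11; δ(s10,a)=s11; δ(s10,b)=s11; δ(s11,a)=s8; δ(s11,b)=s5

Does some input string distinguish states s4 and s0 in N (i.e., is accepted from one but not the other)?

No

First remove the unreachable states {s6,s9,s10}; 9 states remain.
Initial partition by acceptance: {s1,s5} | {s0,s2,s3,s4,s7,s8,s11}.
Split {s0,s2,s3,s4,s7,s8,s11} by δ(·,b) → {s2,s3,s8,s11} and {s0,s4,s7}.
On input a, block {s2,s3,s8,s11} splits into {s2,s3,s8} and {s11}.
On input b, block {s0,s4,s7} splits into {s0,s4} and {s7}.
No further refinement is possible. Final partition (5 blocks): {s1,s5} | {s2,s3,s8} | {s0,s4} | {s11} | {s7}.
s4 and s0 lie in the same block of the stable partition, so they are equivalent — no string distinguishes them.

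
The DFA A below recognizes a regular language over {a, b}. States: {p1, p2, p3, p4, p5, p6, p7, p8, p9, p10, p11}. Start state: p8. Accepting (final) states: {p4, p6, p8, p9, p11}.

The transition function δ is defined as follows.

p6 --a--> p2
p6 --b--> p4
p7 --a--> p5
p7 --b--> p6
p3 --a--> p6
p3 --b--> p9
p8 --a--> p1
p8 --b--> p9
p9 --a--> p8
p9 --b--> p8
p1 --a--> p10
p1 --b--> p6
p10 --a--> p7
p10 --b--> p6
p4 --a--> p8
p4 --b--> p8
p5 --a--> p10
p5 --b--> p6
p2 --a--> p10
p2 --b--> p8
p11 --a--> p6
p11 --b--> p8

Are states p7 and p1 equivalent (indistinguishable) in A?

First remove the unreachable states {p3,p11}; 9 states remain.
Start with accepting vs non-accepting: {p4,p6,p8,p9} | {p1,p2,p5,p7,p10}.
On input a, block {p4,p6,p8,p9} splits into {p4,p9} and {p6,p8}.
No further refinement is possible. Final partition (3 blocks): {p4,p9} | {p1,p2,p5,p7,p10} | {p6,p8}.
p7 and p1 lie in the same block of the stable partition, so they are equivalent — no string distinguishes them.

Yes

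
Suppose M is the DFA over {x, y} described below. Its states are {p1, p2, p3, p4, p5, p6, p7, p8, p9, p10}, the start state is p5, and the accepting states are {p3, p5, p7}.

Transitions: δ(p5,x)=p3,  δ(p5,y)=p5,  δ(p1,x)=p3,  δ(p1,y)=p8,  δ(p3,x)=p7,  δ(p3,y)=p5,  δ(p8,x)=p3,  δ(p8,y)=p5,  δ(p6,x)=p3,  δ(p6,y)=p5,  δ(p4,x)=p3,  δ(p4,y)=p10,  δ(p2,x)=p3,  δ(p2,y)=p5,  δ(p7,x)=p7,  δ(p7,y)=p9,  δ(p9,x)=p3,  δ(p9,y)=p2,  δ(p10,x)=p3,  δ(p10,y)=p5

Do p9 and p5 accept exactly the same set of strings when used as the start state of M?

States {p1,p4,p6,p8,p10} cannot be reached from the start state, so discard them.
Start with accepting vs non-accepting: {p3,p5,p7} | {p2,p9}.
On input y, block {p3,p5,p7} splits into {p3,p5} and {p7}.
Split {p3,p5} by δ(·,x) → {p3} and {p5}.
On input y, block {p2,p9} splits into {p2} and {p9}.
The partition is now stable with 5 blocks: {p3} | {p2} | {p7} | {p5} | {p9}.
p9 and p5 end up in different blocks, so they are distinguishable. For instance, the string 'ε' is accepted from only p5.

No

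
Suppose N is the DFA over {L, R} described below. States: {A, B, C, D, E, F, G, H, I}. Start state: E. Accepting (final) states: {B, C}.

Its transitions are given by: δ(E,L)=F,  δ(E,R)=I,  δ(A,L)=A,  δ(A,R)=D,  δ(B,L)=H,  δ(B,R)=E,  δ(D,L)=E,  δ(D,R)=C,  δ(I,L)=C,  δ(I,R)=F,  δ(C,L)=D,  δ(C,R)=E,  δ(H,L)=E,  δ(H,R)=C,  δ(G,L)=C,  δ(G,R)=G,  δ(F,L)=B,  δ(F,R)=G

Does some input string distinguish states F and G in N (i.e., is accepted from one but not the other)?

States {A} cannot be reached from the start state, so discard them.
Initial partition by acceptance: {B,C} | {D,E,F,G,H,I}.
Refine {D,E,F,G,H,I} on symbol L: members go to different blocks, giving {D,E,H} and {F,G,I}.
Refine {D,E,H} on symbol L: members go to different blocks, giving {D,H} and {E}.
The partition is now stable with 4 blocks: {B,C} | {D,H} | {F,G,I} | {E}.
F and G lie in the same block of the stable partition, so they are equivalent — no string distinguishes them.

No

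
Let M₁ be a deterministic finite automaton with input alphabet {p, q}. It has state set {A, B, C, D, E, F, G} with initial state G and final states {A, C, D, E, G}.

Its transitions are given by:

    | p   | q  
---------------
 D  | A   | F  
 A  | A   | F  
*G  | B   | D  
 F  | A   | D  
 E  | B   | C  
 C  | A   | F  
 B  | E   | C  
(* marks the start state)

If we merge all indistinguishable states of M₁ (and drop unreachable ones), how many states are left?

4

Initial partition by acceptance: {A,C,D,E,G} | {B,F}.
Refine {A,C,D,E,G} on symbol p: members go to different blocks, giving {A,C,D} and {E,G}.
Split {B,F} by δ(·,p) → {B} and {F}.
No further refinement is possible. Final partition (4 blocks): {A,C,D} | {B} | {E,G} | {F}.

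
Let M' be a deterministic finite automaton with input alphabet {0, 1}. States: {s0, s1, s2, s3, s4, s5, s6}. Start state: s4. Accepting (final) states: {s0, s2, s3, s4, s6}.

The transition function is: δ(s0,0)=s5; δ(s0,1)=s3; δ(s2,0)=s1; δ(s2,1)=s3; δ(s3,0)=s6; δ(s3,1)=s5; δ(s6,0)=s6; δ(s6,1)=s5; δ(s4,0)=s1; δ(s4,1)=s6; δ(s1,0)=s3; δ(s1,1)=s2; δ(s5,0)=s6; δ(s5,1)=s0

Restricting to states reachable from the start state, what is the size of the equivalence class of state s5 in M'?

2

All states are reachable from the start state.
Initial partition by acceptance: {s0,s2,s3,s4,s6} | {s1,s5}.
On input 0, block {s0,s2,s3,s4,s6} splits into {s0,s2,s4} and {s3,s6}.
Stable partition: {s0,s2,s4} | {s1,s5} | {s3,s6} — 3 equivalence classes.
State s5 belongs to the block {s1,s5}, which has 2 states.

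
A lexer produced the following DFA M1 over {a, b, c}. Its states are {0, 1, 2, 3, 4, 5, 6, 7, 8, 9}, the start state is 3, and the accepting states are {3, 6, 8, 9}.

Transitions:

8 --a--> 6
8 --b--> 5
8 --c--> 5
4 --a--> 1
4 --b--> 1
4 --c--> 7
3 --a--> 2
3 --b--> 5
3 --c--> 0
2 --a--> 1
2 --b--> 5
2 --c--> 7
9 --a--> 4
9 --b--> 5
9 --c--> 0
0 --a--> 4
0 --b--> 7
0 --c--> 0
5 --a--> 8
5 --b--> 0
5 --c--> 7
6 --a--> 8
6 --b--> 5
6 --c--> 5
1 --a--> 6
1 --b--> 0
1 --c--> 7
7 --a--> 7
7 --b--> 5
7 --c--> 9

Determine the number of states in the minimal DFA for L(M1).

All states are reachable from the start state.
Initial partition by acceptance: {3,6,8,9} | {0,1,2,4,5,7}.
On input a, block {3,6,8,9} splits into {3,9} and {6,8}.
On input a, block {0,1,2,4,5,7} splits into {0,2,4,7} and {1,5}.
On input a, block {0,2,4,7} splits into {0,7} and {2,4}.
On input a, block {0,7} splits into {0} and {7}.
The partition is now stable with 6 blocks: {3,9} | {0} | {6,8} | {1,5} | {2,4} | {7}.

6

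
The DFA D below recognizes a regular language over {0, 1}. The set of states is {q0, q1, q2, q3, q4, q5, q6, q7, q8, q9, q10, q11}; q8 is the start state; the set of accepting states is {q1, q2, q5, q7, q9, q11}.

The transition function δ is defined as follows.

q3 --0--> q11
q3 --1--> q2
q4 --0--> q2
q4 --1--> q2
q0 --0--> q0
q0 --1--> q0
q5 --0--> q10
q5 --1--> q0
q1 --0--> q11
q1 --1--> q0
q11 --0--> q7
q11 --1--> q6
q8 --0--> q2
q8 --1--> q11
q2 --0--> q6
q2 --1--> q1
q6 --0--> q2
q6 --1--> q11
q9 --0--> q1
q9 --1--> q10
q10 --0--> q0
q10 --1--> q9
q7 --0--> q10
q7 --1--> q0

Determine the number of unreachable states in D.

No path from q8 leads to q3, q4, q5; the other 9 states are all reachable.

3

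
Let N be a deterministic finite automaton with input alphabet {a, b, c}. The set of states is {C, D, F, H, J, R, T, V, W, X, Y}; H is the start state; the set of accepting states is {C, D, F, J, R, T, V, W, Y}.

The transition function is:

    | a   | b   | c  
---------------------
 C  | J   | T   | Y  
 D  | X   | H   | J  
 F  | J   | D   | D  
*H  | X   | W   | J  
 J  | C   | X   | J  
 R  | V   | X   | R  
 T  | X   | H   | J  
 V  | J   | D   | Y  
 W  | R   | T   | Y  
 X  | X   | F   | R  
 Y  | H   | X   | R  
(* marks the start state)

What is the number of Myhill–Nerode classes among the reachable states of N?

4

All states are reachable from the start state.
Start with accepting vs non-accepting: {C,D,F,J,R,T,V,W,Y} | {H,X}.
Split {C,D,F,J,R,T,V,W,Y} by δ(·,a) → {C,F,J,R,V,W} and {D,T,Y}.
Split {C,F,J,R,V,W} by δ(·,b) → {C,F,V,W} and {J,R}.
The partition is now stable with 4 blocks: {C,F,V,W} | {H,X} | {D,T,Y} | {J,R}.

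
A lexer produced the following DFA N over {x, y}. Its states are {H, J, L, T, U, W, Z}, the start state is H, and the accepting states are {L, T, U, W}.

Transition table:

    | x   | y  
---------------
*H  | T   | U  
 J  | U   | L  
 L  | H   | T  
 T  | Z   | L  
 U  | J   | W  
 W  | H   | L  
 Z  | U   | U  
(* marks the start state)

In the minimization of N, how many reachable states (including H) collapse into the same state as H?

3

All states are reachable from the start state.
P0 = {L,T,U,W} | {H,J,Z}.
Stable partition: {L,T,U,W} | {H,J,Z} — 2 equivalence classes.
State H belongs to the block {H,J,Z}, which has 3 states.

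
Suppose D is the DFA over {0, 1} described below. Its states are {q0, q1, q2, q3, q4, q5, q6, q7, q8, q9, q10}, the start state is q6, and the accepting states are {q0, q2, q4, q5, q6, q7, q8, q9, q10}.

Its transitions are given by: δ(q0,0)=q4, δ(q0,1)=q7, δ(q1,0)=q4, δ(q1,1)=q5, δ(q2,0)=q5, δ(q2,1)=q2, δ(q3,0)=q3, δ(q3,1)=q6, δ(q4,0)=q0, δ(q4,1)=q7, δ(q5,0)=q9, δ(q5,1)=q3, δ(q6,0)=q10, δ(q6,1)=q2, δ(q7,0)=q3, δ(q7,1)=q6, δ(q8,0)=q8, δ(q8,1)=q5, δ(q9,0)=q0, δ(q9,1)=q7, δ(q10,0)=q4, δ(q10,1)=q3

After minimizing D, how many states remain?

5

First remove the unreachable states {q1,q8}; 9 states remain.
P0 = {q0,q2,q4,q5,q6,q7,q9,q10} | {q3}.
Refine {q0,q2,q4,q5,q6,q7,q9,q10} on symbol 0: members go to different blocks, giving {q0,q2,q4,q5,q6,q9,q10} and {q7}.
Refine {q0,q2,q4,q5,q6,q9,q10} on symbol 1: members go to different blocks, giving {q0,q4,q9} and {q2,q6} and {q5,q10}.
Stable partition: {q0,q4,q9} | {q3} | {q7} | {q2,q6} | {q5,q10} — 5 equivalence classes.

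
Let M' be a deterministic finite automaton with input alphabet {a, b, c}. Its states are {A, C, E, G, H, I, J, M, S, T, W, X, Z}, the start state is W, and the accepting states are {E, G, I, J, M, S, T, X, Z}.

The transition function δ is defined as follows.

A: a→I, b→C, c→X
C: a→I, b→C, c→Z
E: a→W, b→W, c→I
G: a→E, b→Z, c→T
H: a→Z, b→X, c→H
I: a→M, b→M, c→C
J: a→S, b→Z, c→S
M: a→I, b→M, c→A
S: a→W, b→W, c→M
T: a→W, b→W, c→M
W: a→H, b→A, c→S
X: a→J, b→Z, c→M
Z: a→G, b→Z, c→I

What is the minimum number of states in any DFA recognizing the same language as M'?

7

Initial partition by acceptance: {E,G,I,J,M,S,T,X,Z} | {A,C,H,W}.
Refine {E,G,I,J,M,S,T,X,Z} on symbol a: members go to different blocks, giving {G,I,J,M,X,Z} and {E,S,T}.
Refine {G,I,J,M,X,Z} on symbol a: members go to different blocks, giving {I,M,X,Z} and {G,J}.
Split {I,M,X,Z} by δ(·,a) → {I,M} and {X,Z}.
On input a, block {A,C,H,W} splits into {A,C} and {H} and {W}.
Stable partition: {I,M} | {A,C} | {E,S,T} | {G,J} | {X,Z} | {H} | {W} — 7 equivalence classes.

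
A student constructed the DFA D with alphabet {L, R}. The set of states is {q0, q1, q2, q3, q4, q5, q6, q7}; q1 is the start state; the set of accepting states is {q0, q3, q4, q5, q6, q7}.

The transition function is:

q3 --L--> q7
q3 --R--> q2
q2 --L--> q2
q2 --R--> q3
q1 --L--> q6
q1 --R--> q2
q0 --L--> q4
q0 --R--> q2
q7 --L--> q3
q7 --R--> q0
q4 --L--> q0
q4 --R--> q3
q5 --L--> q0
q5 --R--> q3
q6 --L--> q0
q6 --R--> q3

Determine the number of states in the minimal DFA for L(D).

Reachable states from the start: {q0,q1,q2,q3,q4,q6,q7}. Unreachable: {q5} — drop them.
Initial partition by acceptance: {q0,q3,q4,q6,q7} | {q1,q2}.
Refine {q0,q3,q4,q6,q7} on symbol R: members go to different blocks, giving {q4,q6,q7} and {q0,q3}.
Split {q1,q2} by δ(·,L) → {q1} and {q2}.
No further refinement is possible. Final partition (4 blocks): {q4,q6,q7} | {q1} | {q0,q3} | {q2}.

4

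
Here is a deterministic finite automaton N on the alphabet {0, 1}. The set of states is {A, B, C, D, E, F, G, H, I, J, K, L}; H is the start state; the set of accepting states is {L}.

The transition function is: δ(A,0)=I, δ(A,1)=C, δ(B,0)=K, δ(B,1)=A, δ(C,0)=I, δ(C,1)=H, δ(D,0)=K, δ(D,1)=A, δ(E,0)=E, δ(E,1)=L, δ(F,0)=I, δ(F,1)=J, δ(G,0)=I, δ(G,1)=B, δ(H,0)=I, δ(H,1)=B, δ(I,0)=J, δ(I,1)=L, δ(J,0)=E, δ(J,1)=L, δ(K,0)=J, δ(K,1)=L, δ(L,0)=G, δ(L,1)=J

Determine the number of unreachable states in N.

2

BFS from H reaches {A, B, C, E, G, H, I, J, K, L}; the 2 state(s) D, F are never visited.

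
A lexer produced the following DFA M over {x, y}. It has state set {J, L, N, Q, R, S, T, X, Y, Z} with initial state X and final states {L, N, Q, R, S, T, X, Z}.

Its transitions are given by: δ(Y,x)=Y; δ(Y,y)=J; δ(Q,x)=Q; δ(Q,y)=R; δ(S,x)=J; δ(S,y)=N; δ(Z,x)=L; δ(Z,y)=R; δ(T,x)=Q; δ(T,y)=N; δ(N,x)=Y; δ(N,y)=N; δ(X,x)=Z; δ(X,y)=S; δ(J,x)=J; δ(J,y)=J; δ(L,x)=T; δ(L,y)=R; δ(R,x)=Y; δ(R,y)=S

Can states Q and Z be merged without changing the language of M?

Yes

All states are reachable from the start state.
Start with accepting vs non-accepting: {L,N,Q,R,S,T,X,Z} | {J,Y}.
Refine {L,N,Q,R,S,T,X,Z} on symbol x: members go to different blocks, giving {L,Q,T,X,Z} and {N,R,S}.
The partition is now stable with 3 blocks: {L,Q,T,X,Z} | {J,Y} | {N,R,S}.
Q and Z lie in the same block of the stable partition, so they are equivalent — no string distinguishes them.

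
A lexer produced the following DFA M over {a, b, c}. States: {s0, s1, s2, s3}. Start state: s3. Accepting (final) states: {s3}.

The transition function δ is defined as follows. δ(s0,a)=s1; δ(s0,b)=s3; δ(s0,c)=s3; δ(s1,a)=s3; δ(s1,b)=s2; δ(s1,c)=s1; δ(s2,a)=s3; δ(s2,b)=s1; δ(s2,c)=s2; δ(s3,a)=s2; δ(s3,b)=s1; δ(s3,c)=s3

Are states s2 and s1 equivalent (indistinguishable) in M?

Yes

Reachable states from the start: {s1,s2,s3}. Unreachable: {s0} — drop them.
P0 = {s3} | {s1,s2}.
No further refinement is possible. Final partition (2 blocks): {s3} | {s1,s2}.
s2 and s1 lie in the same block of the stable partition, so they are equivalent — no string distinguishes them.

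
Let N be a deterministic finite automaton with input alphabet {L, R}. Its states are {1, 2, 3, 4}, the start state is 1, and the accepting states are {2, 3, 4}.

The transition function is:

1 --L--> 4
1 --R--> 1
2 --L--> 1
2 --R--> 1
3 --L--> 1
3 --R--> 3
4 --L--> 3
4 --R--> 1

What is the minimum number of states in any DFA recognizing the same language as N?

3

States {2} cannot be reached from the start state, so discard them.
Start with accepting vs non-accepting: {3,4} | {1}.
Split {3,4} by δ(·,L) → {3} and {4}.
No further refinement is possible. Final partition (3 blocks): {3} | {1} | {4}.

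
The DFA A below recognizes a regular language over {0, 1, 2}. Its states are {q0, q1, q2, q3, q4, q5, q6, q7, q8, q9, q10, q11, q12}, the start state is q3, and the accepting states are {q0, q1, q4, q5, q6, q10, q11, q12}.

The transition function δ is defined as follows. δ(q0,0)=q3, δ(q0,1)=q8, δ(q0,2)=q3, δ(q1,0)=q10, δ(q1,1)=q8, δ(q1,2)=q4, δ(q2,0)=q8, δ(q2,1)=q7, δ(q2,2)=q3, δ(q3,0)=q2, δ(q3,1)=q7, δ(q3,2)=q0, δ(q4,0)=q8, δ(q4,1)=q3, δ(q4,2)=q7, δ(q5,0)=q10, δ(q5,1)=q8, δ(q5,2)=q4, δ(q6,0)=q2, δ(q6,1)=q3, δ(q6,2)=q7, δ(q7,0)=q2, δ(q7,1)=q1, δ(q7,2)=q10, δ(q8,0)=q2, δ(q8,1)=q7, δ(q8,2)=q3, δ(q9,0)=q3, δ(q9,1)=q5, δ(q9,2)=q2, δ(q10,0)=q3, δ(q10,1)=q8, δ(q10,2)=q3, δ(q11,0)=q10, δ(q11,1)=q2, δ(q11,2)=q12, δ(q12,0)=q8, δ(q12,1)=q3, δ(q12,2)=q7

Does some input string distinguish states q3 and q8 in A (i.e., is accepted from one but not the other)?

Yes

States {q5,q6,q9,q11,q12} cannot be reached from the start state, so discard them.
Initial partition by acceptance: {q0,q1,q4,q10} | {q2,q3,q7,q8}.
Refine {q0,q1,q4,q10} on symbol 0: members go to different blocks, giving {q0,q4,q10} and {q1}.
Split {q2,q3,q7,q8} by δ(·,1) → {q2,q3,q8} and {q7}.
Refine {q0,q4,q10} on symbol 2: members go to different blocks, giving {q0,q10} and {q4}.
Split {q2,q3,q8} by δ(·,2) → {q2,q8} and {q3}.
No further refinement is possible. Final partition (6 blocks): {q0,q10} | {q2,q8} | {q1} | {q7} | {q4} | {q3}.
q3 and q8 end up in different blocks, so they are distinguishable. For instance, the string '2' is accepted from only q3.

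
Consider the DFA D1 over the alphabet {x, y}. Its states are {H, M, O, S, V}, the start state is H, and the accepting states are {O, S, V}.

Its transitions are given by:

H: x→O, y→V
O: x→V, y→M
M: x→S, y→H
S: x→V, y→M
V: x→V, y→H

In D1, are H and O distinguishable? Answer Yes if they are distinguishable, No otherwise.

Yes

All states are reachable from the start state.
Initial partition by acceptance: {O,S,V} | {H,M}.
Split {H,M} by δ(·,y) → {M} and {H}.
Refine {O,S,V} on symbol y: members go to different blocks, giving {O,S} and {V}.
The partition is now stable with 4 blocks: {O,S} | {M} | {H} | {V}.
H and O end up in different blocks, so they are distinguishable. For instance, the string 'ε' is accepted from only O.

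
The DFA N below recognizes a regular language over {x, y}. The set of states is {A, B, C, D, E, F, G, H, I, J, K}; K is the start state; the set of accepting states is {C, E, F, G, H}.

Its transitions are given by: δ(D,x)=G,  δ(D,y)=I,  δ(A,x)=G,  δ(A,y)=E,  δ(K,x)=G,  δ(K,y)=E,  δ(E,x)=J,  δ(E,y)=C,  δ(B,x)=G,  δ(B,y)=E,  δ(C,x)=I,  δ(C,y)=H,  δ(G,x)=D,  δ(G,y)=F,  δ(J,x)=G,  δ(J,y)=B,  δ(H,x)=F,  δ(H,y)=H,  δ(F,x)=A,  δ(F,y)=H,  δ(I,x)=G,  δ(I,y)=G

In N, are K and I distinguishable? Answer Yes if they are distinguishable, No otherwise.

Start with accepting vs non-accepting: {C,E,F,G,H} | {A,B,D,I,J,K}.
Split {C,E,F,G,H} by δ(·,x) → {C,E,F,G} and {H}.
On input y, block {C,E,F,G} splits into {C,F} and {E,G}.
Refine {A,B,D,I,J,K} on symbol y: members go to different blocks, giving {A,B,I,K} and {D,J}.
The partition is now stable with 5 blocks: {C,F} | {A,B,I,K} | {H} | {E,G} | {D,J}.
K and I lie in the same block of the stable partition, so they are equivalent — no string distinguishes them.

No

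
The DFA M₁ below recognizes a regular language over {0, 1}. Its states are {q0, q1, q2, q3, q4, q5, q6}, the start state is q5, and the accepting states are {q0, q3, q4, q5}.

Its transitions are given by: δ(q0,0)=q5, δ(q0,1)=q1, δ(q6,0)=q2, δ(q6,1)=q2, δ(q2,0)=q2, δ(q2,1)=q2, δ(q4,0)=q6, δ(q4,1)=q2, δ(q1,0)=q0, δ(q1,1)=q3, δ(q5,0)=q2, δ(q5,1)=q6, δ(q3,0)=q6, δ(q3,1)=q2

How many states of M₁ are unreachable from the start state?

BFS from q5 reaches {q2, q5, q6}; the 4 state(s) q0, q1, q3, q4 are never visited.

4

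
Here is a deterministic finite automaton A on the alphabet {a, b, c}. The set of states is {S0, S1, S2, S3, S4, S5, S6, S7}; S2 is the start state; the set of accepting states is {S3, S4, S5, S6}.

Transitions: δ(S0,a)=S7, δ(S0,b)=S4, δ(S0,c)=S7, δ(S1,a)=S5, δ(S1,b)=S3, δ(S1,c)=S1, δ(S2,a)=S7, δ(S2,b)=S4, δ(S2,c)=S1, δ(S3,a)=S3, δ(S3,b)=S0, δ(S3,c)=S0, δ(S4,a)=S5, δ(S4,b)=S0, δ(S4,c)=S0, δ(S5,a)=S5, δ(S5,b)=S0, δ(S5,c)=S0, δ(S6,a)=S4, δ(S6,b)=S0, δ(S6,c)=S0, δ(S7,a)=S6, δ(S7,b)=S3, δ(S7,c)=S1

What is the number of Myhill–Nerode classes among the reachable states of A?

3

Start with accepting vs non-accepting: {S3,S4,S5,S6} | {S0,S1,S2,S7}.
On input a, block {S0,S1,S2,S7} splits into {S0,S2} and {S1,S7}.
The partition is now stable with 3 blocks: {S3,S4,S5,S6} | {S0,S2} | {S1,S7}.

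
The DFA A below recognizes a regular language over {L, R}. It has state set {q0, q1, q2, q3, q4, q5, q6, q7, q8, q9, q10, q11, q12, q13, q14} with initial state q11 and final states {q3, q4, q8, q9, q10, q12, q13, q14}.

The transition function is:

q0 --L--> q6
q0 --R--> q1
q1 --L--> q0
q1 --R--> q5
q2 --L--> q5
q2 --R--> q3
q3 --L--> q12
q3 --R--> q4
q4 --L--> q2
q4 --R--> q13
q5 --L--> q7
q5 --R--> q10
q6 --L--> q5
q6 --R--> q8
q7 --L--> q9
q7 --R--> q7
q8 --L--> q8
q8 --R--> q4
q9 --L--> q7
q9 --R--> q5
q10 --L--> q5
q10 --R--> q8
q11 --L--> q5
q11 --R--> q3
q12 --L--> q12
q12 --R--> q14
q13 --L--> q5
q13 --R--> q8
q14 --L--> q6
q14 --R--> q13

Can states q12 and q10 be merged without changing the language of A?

First remove the unreachable states {q0,q1}; 13 states remain.
Initial partition by acceptance: {q3,q4,q8,q9,q10,q12,q13,q14} | {q2,q5,q6,q7,q11}.
On input L, block {q3,q4,q8,q9,q10,q12,q13,q14} splits into {q4,q9,q10,q13,q14} and {q3,q8,q12}.
Refine {q4,q9,q10,q13,q14} on symbol R: members go to different blocks, giving {q4,q14} and {q10,q13} and {q9}.
Split {q2,q5,q6,q7,q11} by δ(·,L) → {q2,q5,q6,q11} and {q7}.
Refine {q2,q5,q6,q11} on symbol L: members go to different blocks, giving {q2,q6,q11} and {q5}.
The partition is now stable with 7 blocks: {q4,q14} | {q2,q6,q11} | {q3,q8,q12} | {q10,q13} | {q9} | {q7} | {q5}.
q12 and q10 end up in different blocks, so they are distinguishable. For instance, the string 'L' is accepted from only q12.

No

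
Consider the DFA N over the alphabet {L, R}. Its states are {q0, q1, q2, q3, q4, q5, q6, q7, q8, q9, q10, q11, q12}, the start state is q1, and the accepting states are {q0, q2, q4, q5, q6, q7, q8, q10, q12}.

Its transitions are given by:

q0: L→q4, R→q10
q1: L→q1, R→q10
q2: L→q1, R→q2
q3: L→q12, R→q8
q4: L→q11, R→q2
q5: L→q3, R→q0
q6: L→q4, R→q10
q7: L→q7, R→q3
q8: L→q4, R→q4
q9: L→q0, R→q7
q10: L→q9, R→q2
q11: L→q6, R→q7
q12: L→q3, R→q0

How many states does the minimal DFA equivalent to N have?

First remove the unreachable states {q5}; 12 states remain.
P0 = {q0,q2,q4,q6,q7,q8,q10,q12} | {q1,q3,q9,q11}.
Refine {q0,q2,q4,q6,q7,q8,q10,q12} on symbol L: members go to different blocks, giving {q0,q6,q7,q8} and {q2,q4,q10,q12}.
On input L, block {q0,q6,q7,q8} splits into {q0,q6,q8} and {q7}.
Split {q1,q3,q9,q11} by δ(·,L) → {q9,q11} and {q1} and {q3}.
Refine {q2,q4,q10,q12} on symbol L: members go to different blocks, giving {q4,q10} and {q2} and {q12}.
Stable partition: {q0,q6,q8} | {q9,q11} | {q4,q10} | {q7} | {q1} | {q3} | {q2} | {q12} — 8 equivalence classes.

8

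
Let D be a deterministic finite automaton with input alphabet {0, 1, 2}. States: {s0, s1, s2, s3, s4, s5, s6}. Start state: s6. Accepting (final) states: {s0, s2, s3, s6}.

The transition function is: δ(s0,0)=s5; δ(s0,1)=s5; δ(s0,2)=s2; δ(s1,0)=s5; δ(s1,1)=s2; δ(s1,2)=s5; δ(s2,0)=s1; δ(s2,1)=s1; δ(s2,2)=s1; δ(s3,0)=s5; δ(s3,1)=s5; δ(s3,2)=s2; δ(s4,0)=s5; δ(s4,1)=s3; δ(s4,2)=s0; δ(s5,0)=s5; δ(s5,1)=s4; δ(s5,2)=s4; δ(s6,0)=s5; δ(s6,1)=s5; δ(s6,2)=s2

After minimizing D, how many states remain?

5

All states are reachable from the start state.
Start with accepting vs non-accepting: {s0,s2,s3,s6} | {s1,s4,s5}.
On input 2, block {s0,s2,s3,s6} splits into {s0,s3,s6} and {s2}.
On input 1, block {s1,s4,s5} splits into {s1} and {s4} and {s5}.
Stable partition: {s0,s3,s6} | {s1} | {s2} | {s4} | {s5} — 5 equivalence classes.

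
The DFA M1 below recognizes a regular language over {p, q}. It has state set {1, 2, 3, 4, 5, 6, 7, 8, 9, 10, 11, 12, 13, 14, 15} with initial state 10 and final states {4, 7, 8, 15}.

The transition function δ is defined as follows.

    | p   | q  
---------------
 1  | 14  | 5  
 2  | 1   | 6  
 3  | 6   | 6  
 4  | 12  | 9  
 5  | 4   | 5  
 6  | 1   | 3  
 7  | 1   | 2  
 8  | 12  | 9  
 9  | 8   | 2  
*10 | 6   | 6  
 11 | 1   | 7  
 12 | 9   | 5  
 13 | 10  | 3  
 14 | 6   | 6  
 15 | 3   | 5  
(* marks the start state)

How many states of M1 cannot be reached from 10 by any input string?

4

No path from 10 leads to 7, 11, 13, 15; the other 11 states are all reachable.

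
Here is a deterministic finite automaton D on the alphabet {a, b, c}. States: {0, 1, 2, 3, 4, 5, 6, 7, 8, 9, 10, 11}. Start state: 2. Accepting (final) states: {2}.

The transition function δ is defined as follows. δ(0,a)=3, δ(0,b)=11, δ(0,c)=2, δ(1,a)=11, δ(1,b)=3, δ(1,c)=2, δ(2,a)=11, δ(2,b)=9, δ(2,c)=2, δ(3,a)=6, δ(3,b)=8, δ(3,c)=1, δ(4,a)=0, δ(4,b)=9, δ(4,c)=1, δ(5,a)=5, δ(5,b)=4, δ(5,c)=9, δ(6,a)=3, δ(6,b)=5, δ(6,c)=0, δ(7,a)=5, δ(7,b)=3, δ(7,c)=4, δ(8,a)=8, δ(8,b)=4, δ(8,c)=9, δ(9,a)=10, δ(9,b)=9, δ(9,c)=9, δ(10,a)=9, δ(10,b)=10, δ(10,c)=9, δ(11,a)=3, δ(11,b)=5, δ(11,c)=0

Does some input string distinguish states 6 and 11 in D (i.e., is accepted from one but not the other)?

No

First remove the unreachable states {7}; 11 states remain.
P0 = {2} | {0,1,3,4,5,6,8,9,10,11}.
Refine {0,1,3,4,5,6,8,9,10,11} on symbol c: members go to different blocks, giving {3,4,5,6,8,9,10,11} and {0,1}.
Split {3,4,5,6,8,9,10,11} by δ(·,a) → {3,5,6,8,9,10,11} and {4}.
On input b, block {3,5,6,8,9,10,11} splits into {3,6,9,10,11} and {5,8}.
On input b, block {3,6,9,10,11} splits into {3,6,11} and {9,10}.
No further refinement is possible. Final partition (6 blocks): {2} | {3,6,11} | {0,1} | {4} | {5,8} | {9,10}.
6 and 11 lie in the same block of the stable partition, so they are equivalent — no string distinguishes them.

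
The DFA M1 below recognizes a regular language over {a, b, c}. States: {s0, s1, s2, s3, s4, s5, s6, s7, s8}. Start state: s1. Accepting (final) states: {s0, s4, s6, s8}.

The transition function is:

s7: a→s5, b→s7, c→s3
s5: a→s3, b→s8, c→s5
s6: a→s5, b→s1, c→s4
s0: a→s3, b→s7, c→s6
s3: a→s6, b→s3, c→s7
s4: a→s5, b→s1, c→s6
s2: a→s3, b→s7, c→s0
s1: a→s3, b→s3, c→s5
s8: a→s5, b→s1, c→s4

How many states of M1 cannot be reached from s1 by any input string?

2

Starting at s1 and following transitions, the reachable set is {s1, s3, s4, s5, s6, s7, s8}. That leaves s0, s2 unreachable — 2 in total.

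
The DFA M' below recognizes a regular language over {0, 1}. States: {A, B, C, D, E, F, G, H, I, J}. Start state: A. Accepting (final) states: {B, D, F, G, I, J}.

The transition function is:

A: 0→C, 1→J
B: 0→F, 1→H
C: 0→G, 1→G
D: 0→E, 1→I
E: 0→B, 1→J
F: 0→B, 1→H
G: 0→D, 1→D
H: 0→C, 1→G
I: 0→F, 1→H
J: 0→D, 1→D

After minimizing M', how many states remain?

6

Start with accepting vs non-accepting: {B,D,F,G,I,J} | {A,C,E,H}.
Refine {B,D,F,G,I,J} on symbol 0: members go to different blocks, giving {B,F,G,I,J} and {D}.
On input 0, block {B,F,G,I,J} splits into {B,F,I} and {G,J}.
On input 0, block {A,C,E,H} splits into {A,H} and {C} and {E}.
Stable partition: {B,F,I} | {A,H} | {D} | {G,J} | {C} | {E} — 6 equivalence classes.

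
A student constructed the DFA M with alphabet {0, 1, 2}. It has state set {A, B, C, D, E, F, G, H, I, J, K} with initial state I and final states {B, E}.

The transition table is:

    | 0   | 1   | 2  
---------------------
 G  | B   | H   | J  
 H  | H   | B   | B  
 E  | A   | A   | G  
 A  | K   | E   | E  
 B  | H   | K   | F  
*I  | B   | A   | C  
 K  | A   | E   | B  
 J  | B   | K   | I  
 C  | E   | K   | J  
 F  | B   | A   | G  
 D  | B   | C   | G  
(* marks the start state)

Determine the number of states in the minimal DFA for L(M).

3

First remove the unreachable states {D}; 10 states remain.
Start with accepting vs non-accepting: {B,E} | {A,C,F,G,H,I,J,K}.
On input 0, block {A,C,F,G,H,I,J,K} splits into {C,F,G,I,J} and {A,H,K}.
The partition is now stable with 3 blocks: {B,E} | {C,F,G,I,J} | {A,H,K}.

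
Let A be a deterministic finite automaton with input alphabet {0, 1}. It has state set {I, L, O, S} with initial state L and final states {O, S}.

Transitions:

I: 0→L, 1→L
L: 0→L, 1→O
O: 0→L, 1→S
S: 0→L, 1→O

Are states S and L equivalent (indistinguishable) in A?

No

States {I} cannot be reached from the start state, so discard them.
P0 = {O,S} | {L}.
Stable partition: {O,S} | {L} — 2 equivalence classes.
S and L end up in different blocks, so they are distinguishable. For instance, the string 'ε' is accepted from only S.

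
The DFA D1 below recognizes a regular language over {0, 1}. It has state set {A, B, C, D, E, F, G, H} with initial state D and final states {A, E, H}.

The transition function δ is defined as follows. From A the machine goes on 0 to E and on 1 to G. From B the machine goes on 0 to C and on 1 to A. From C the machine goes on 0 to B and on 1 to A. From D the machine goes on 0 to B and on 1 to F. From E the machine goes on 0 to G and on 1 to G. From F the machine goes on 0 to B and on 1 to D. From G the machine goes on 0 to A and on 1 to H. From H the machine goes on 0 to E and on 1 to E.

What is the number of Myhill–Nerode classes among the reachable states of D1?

6

All states are reachable from the start state.
Initial partition by acceptance: {A,E,H} | {B,C,D,F,G}.
Split {A,E,H} by δ(·,0) → {A,H} and {E}.
On input 1, block {A,H} splits into {A} and {H}.
Split {B,C,D,F,G} by δ(·,0) → {B,C,D,F} and {G}.
Split {B,C,D,F} by δ(·,1) → {B,C} and {D,F}.
No further refinement is possible. Final partition (6 blocks): {A} | {B,C} | {E} | {H} | {G} | {D,F}.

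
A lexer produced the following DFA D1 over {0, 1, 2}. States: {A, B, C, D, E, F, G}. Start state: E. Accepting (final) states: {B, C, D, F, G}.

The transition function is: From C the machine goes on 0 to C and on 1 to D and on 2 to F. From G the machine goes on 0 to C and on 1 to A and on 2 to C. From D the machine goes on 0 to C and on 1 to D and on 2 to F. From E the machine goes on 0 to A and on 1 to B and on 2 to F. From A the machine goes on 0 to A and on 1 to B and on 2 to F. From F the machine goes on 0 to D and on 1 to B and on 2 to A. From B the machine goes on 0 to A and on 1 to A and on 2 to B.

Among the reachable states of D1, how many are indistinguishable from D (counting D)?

2

States {G} cannot be reached from the start state, so discard them.
P0 = {B,C,D,F} | {A,E}.
Split {B,C,D,F} by δ(·,0) → {C,D,F} and {B}.
Split {C,D,F} by δ(·,1) → {C,D} and {F}.
No further refinement is possible. Final partition (4 blocks): {C,D} | {A,E} | {B} | {F}.
State D belongs to the block {C,D}, which has 2 states.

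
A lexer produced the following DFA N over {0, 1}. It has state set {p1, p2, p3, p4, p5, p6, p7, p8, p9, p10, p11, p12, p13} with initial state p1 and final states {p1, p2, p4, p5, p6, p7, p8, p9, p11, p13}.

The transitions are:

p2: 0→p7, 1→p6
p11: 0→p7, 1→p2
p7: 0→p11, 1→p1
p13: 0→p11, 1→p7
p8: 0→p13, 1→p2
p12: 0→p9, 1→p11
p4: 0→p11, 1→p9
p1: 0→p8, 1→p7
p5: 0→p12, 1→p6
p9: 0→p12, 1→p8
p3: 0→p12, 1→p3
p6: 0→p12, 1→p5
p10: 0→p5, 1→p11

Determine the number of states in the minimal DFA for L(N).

6

States {p3,p4,p10} cannot be reached from the start state, so discard them.
Start with accepting vs non-accepting: {p1,p2,p5,p6,p7,p8,p9,p11,p13} | {p12}.
Split {p1,p2,p5,p6,p7,p8,p9,p11,p13} by δ(·,0) → {p1,p2,p7,p8,p11,p13} and {p5,p6,p9}.
On input 1, block {p1,p2,p7,p8,p11,p13} splits into {p1,p7,p8,p11,p13} and {p2}.
On input 1, block {p1,p7,p8,p11,p13} splits into {p1,p7,p13} and {p8,p11}.
Split {p5,p6,p9} by δ(·,1) → {p5,p6} and {p9}.
No further refinement is possible. Final partition (6 blocks): {p1,p7,p13} | {p12} | {p5,p6} | {p2} | {p8,p11} | {p9}.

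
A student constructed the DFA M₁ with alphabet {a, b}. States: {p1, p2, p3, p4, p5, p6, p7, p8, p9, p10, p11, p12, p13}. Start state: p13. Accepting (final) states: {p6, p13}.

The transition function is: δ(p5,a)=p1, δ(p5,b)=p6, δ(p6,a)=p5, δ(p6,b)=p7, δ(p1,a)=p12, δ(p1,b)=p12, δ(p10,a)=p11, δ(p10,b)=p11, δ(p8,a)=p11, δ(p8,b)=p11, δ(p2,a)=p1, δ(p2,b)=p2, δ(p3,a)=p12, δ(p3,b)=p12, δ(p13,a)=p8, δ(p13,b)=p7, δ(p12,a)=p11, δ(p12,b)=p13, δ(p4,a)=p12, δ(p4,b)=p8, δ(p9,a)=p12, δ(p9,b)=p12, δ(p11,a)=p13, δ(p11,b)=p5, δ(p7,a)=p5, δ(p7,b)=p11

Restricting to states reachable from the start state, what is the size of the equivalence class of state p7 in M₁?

1

Reachable states from the start: {p1,p5,p6,p7,p8,p11,p12,p13}. Unreachable: {p2,p3,p4,p9,p10} — drop them.
Initial partition by acceptance: {p6,p13} | {p1,p5,p7,p8,p11,p12}.
Refine {p1,p5,p7,p8,p11,p12} on symbol a: members go to different blocks, giving {p1,p5,p7,p8,p12} and {p11}.
Split {p1,p5,p7,p8,p12} by δ(·,a) → {p1,p5,p7} and {p8,p12}.
On input a, block {p6,p13} splits into {p6} and {p13}.
Refine {p1,p5,p7} on symbol a: members go to different blocks, giving {p5,p7} and {p1}.
Refine {p5,p7} on symbol a: members go to different blocks, giving {p5} and {p7}.
Split {p8,p12} by δ(·,b) → {p8} and {p12}.
The partition is now stable with 8 blocks: {p6} | {p5} | {p11} | {p8} | {p13} | {p1} | {p7} | {p12}.
State p7 belongs to the block {p7}, which has 1 states.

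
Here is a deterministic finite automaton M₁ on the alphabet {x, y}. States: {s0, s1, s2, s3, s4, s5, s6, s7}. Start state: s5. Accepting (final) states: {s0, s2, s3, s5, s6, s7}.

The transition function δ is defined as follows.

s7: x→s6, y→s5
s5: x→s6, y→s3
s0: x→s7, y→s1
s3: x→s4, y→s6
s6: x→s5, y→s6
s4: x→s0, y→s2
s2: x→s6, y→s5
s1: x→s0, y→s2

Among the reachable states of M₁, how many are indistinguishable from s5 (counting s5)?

Start with accepting vs non-accepting: {s0,s2,s3,s5,s6,s7} | {s1,s4}.
On input x, block {s0,s2,s3,s5,s6,s7} splits into {s0,s2,s5,s6,s7} and {s3}.
Split {s0,s2,s5,s6,s7} by δ(·,y) → {s2,s6,s7} and {s0} and {s5}.
Split {s2,s6,s7} by δ(·,x) → {s2,s7} and {s6}.
No further refinement is possible. Final partition (6 blocks): {s2,s7} | {s1,s4} | {s3} | {s0} | {s5} | {s6}.
The equivalence class containing s5 is {s5}, of size 1.

1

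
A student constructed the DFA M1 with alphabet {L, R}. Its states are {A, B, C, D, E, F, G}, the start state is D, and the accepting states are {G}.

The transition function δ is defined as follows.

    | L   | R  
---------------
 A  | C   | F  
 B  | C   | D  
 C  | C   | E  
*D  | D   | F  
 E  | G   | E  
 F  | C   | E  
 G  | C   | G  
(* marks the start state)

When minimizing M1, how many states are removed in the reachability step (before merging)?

2

BFS from D reaches {C, D, E, F, G}; the 2 state(s) A, B are never visited.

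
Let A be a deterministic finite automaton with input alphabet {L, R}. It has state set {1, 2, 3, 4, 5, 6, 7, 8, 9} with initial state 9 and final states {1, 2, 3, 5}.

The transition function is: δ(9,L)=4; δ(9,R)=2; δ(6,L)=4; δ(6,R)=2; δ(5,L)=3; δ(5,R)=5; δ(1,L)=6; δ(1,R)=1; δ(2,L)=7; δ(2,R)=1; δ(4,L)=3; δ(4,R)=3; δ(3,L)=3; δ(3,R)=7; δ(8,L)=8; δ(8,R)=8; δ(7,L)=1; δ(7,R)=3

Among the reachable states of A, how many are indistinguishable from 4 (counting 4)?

1

Reachable states from the start: {1,2,3,4,6,7,9}. Unreachable: {5,8} — drop them.
Start with accepting vs non-accepting: {1,2,3} | {4,6,7,9}.
On input L, block {1,2,3} splits into {1,2} and {3}.
Split {4,6,7,9} by δ(·,L) → {6,9} and {4} and {7}.
Refine {1,2} on symbol L: members go to different blocks, giving {1} and {2}.
Stable partition: {1} | {6,9} | {3} | {4} | {7} | {2} — 6 equivalence classes.
The equivalence class containing 4 is {4}, of size 1.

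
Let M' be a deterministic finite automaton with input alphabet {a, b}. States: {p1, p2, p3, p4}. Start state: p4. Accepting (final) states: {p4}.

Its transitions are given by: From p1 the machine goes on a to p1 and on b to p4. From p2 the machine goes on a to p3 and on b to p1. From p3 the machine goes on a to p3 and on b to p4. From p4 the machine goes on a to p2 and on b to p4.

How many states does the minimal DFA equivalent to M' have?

Every state is reachable, so we keep all 4.
P0 = {p4} | {p1,p2,p3}.
On input b, block {p1,p2,p3} splits into {p1,p3} and {p2}.
Stable partition: {p4} | {p1,p3} | {p2} — 3 equivalence classes.

3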